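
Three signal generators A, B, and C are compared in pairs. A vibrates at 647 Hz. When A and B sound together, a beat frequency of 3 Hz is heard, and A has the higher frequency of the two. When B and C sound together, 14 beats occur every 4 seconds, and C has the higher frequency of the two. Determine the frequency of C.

B is below A, so f_B = 647 − 3 = 644 Hz.
B–C: Beat frequency = 14/4 = 3.5 Hz.
C is above B, so f_C = 644 + 3.5 = 647.5 Hz.

647.5 Hz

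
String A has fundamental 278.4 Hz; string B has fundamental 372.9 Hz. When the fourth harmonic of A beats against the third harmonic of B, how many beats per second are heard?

Fourth harmonic of the first: 4·278.4 = 1113.6 Hz.
Third harmonic of the second: 3·372.9 = 1118.7 Hz.
f_beat = |1113.6 − 1118.7| = 5.1 Hz.

5.1 Hz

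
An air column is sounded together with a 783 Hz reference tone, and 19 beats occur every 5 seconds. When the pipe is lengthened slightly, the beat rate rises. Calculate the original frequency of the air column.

779.2 Hz

Beat frequency = 19/5 = 3.8 Hz.
|f − 783| = 3.8, so the air column was at either 779.2 Hz or 786.8 Hz.
A longer pipe has a lower fundamental; the adjustment lowers the air column's frequency.
The beat rate rose, so the adjustment moved the air column further from 783 Hz — it was already below the reference.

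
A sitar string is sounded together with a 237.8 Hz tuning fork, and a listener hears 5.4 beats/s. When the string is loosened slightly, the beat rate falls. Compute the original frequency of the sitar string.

243.2 Hz

|f − 237.8| = 5.4, so the sitar string was at either 232.4 Hz or 243.2 Hz.
Reducing tension lowers a string's frequency; the adjustment lowers the sitar string's frequency.
The beat rate fell, so the adjustment moved the sitar string toward 237.8 Hz — it must have started above the reference.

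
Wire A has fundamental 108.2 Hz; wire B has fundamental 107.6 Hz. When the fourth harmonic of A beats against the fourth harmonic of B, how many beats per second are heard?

Fourth harmonic of the first: 4·108.2 = 432.8 Hz.
Fourth harmonic of the second: 4·107.6 = 430.4 Hz.
f_beat = |432.8 − 430.4| = 2.4 Hz.

2.4 Hz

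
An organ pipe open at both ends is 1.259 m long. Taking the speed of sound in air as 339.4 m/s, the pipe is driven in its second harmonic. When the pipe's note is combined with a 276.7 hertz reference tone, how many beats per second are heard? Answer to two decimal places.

7.12 Hz

Open pipe: f_n = n·v/(2L) = 2·339.4/(2·1.259) = 269.5790 Hz.
f_beat = |269.5790 − 276.7| = 7.12 Hz.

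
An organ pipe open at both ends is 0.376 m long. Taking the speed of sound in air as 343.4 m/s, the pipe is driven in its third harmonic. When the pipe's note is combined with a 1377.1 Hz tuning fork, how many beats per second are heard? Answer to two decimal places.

7.15 Hz

Open pipe: f_n = n·v/(2L) = 3·343.4/(2·0.376) = 1369.9468 Hz.
f_beat = |1369.9468 − 1377.1| = 7.15 Hz.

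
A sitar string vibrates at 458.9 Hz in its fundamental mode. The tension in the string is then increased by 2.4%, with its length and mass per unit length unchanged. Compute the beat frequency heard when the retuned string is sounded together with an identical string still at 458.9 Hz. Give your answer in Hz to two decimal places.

5.47 Hz

For a string, f ∝ √T, so the new frequency is 458.9·√1.024 = 464.3741 Hz.
f_beat = |464.3741 − 458.9| = 5.47 Hz.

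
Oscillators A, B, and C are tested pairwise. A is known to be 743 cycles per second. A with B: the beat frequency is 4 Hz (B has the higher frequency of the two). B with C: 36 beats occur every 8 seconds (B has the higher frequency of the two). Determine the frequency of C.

742.5 Hz

B is above A, so f_B = 743 + 4 = 747 Hz.
B–C: Beat frequency = 36/8 = 4.5 Hz.
C is below B, so f_C = 747 − 4.5 = 742.5 Hz.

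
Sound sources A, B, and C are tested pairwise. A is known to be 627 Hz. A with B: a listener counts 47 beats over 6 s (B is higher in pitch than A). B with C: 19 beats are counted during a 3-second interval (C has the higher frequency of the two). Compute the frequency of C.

A–B: Beat frequency = 47/6 = 7.8333 Hz.
B is above A, so f_B = 627 + 7.8333 = 634.8333 Hz.
B–C: Beat frequency = 19/3 = 6.3333 Hz.
C is above B, so f_C = 634.8333 + 6.3333 = 641.1667 Hz.

641.1667 Hz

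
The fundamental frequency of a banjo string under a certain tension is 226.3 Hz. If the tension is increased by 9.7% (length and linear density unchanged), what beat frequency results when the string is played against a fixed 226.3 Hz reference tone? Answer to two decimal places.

10.72 Hz

For a string, f ∝ √T, so the new frequency is 226.3·√1.097 = 237.0216 Hz.
f_beat = |237.0216 − 226.3| = 10.72 Hz.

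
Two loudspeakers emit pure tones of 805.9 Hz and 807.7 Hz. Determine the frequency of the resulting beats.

1.8 Hz

The beat frequency equals the magnitude of the frequency difference.
|805.9 − 807.7| = 1.8 Hz.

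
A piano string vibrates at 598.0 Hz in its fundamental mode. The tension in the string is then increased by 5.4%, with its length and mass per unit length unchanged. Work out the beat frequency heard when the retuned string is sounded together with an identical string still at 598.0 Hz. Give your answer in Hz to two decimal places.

For a string, f ∝ √T, so the new frequency is 598.0·√1.054 = 613.9337 Hz.
f_beat = |613.9337 − 598.0| = 15.93 Hz.

15.93 Hz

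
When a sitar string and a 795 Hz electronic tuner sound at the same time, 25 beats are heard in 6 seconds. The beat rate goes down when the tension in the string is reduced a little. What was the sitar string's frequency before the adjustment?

Beat frequency = 25/6 = 4.1667 Hz.
|f − 795| = 4.1667, so the sitar string was at either 790.8333 Hz or 799.1667 Hz.
Lower tension means lower frequency; the adjustment lowers the sitar string's frequency.
The beat rate fell, so the adjustment moved the sitar string toward 795 Hz — it must have started above the reference.

799.1667 Hz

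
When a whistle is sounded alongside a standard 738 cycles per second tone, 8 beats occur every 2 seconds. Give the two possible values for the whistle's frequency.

Beat frequency = 8/2 = 4 Hz.
|f − 738| = 4, so f = 738 ± 4.

734 Hz or 742 Hz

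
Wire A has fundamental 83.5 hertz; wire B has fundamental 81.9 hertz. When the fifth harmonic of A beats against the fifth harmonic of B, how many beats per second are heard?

8.0 Hz

Fifth harmonic of the first: 5·83.5 = 417.5 Hz.
Fifth harmonic of the second: 5·81.9 = 409.5 Hz.
f_beat = |417.5 − 409.5| = 8.0 Hz.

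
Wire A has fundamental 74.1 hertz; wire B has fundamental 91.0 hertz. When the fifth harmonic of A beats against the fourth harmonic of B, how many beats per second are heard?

6.5 Hz

Fifth harmonic of the first: 5·74.1 = 370.5 Hz.
Fourth harmonic of the second: 4·91.0 = 364.0 Hz.
f_beat = |370.5 − 364.0| = 6.5 Hz.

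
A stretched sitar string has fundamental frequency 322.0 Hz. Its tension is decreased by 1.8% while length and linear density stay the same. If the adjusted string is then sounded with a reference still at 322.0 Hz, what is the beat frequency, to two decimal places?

2.91 Hz

For a string, f ∝ √T, so the new frequency is 322.0·√0.982 = 319.0888 Hz.
f_beat = |319.0888 − 322.0| = 2.91 Hz.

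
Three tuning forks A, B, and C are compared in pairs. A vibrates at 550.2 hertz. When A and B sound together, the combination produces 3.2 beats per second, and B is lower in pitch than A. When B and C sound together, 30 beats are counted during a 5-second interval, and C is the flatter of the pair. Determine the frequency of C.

541 Hz

B is below A, so f_B = 550.2 − 3.2 = 547 Hz.
B–C: Beat frequency = 30/5 = 6 Hz.
C is below B, so f_C = 547 − 6 = 541 Hz.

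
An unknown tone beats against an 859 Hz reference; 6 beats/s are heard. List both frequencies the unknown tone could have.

853 Hz or 865 Hz

|f − 859| = 6, so f = 859 ± 6.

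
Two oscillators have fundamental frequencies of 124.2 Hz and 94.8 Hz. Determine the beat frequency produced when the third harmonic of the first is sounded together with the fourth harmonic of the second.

Third harmonic of the first: 3·124.2 = 372.6 Hz.
Fourth harmonic of the second: 4·94.8 = 379.2 Hz.
f_beat = |372.6 − 379.2| = 6.6 Hz.

6.6 Hz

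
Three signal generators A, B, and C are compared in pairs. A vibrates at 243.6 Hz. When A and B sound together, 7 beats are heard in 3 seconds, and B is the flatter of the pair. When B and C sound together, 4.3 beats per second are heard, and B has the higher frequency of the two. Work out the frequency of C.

A–B: Beat frequency = 7/3 = 2.3333 Hz.
B is below A, so f_B = 243.6 − 2.3333 = 241.2667 Hz.
C is below B, so f_C = 241.2667 − 4.3 = 236.9667 Hz.

236.9667 Hz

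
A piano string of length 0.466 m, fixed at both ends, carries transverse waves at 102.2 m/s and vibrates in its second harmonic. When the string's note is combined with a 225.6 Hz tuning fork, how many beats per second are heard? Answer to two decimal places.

For a string fixed at both ends, f_n = n·v/(2L) = 2·102.2/(2·0.466) = 219.3133 Hz.
f_beat = |219.3133 − 225.6| = 6.29 Hz.

6.29 Hz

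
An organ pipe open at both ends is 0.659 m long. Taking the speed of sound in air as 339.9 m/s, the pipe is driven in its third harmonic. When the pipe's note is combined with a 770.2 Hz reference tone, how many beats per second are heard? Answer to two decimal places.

Open pipe: f_n = n·v/(2L) = 3·339.9/(2·0.659) = 773.6722 Hz.
f_beat = |773.6722 − 770.2| = 3.47 Hz.

3.47 Hz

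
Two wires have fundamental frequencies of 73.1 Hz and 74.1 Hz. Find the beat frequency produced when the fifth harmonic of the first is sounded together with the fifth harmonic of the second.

5.0 Hz

Fifth harmonic of the first: 5·73.1 = 365.5 Hz.
Fifth harmonic of the second: 5·74.1 = 370.5 Hz.
f_beat = |365.5 − 370.5| = 5.0 Hz.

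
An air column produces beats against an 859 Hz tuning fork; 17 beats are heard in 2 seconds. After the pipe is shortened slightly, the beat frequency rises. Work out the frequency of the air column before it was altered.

867.5 Hz

Beat frequency = 17/2 = 8.5 Hz.
|f − 859| = 8.5, so the air column was at either 850.5 Hz or 867.5 Hz.
A shorter pipe has a higher fundamental; the adjustment raises the air column's frequency.
The beat rate rose, so the adjustment moved the air column further from 859 Hz — it was already above the reference.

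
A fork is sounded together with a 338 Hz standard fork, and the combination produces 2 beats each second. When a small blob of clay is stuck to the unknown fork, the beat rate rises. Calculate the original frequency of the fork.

336 Hz

|f − 338| = 2, so the fork was at either 336 Hz or 340 Hz.
Adding mass to a fork lowers its frequency; the adjustment lowers the fork's frequency.
The beat rate rose, so the adjustment moved the fork further from 338 Hz — it was already below the reference.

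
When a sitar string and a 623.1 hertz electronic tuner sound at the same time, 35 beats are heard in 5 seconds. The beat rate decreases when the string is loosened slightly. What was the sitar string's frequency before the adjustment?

630.1 Hz

Beat frequency = 35/5 = 7 Hz.
|f − 623.1| = 7, so the sitar string was at either 616.1 Hz or 630.1 Hz.
Reducing tension lowers a string's frequency; the adjustment lowers the sitar string's frequency.
The beat rate fell, so the adjustment moved the sitar string toward 623.1 Hz — it must have started above the reference.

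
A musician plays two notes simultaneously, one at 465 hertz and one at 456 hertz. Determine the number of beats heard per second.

9 Hz

The beat frequency equals the magnitude of the frequency difference.
|465 − 456| = 9 Hz.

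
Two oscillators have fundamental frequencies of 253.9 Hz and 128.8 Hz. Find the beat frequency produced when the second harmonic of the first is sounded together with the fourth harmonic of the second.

7.4 Hz

Second harmonic of the first: 2·253.9 = 507.8 Hz.
Fourth harmonic of the second: 4·128.8 = 515.2 Hz.
f_beat = |507.8 − 515.2| = 7.4 Hz.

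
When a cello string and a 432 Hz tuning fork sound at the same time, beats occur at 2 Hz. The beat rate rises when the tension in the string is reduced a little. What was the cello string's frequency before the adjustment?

430 Hz

|f − 432| = 2, so the cello string was at either 430 Hz or 434 Hz.
Lower tension means lower frequency; the adjustment lowers the cello string's frequency.
The beat rate rose, so the adjustment moved the cello string further from 432 Hz — it was already below the reference.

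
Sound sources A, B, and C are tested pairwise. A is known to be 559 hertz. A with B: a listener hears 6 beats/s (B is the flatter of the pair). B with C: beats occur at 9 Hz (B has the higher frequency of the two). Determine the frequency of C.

544 Hz

B is below A, so f_B = 559 − 6 = 553 Hz.
C is below B, so f_C = 553 − 9 = 544 Hz.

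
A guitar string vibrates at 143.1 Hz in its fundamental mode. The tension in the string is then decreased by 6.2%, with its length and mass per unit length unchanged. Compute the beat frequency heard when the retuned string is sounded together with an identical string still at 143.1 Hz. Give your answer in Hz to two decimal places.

4.51 Hz

For a string, f ∝ √T, so the new frequency is 143.1·√0.938 = 138.5929 Hz.
f_beat = |138.5929 − 143.1| = 4.51 Hz.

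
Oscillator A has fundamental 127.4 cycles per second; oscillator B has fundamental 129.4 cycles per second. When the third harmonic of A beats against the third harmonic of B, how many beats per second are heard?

6.0 Hz

Third harmonic of the first: 3·127.4 = 382.2 Hz.
Third harmonic of the second: 3·129.4 = 388.2 Hz.
f_beat = |382.2 − 388.2| = 6.0 Hz.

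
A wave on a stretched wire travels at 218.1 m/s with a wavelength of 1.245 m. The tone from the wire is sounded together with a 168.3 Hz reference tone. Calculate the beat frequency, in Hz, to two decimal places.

6.88 Hz

Source frequency f = v/λ = 218.1/1.245 = 175.1807 Hz.
f_beat = |175.1807 − 168.3| = 6.88 Hz.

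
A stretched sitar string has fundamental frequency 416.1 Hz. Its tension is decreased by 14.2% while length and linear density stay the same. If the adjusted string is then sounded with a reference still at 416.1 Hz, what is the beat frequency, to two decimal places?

30.67 Hz

For a string, f ∝ √T, so the new frequency is 416.1·√0.858 = 385.4263 Hz.
f_beat = |385.4263 − 416.1| = 30.67 Hz.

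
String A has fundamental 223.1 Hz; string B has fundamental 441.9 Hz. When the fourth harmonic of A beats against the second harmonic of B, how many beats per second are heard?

8.6 Hz

Fourth harmonic of the first: 4·223.1 = 892.4 Hz.
Second harmonic of the second: 2·441.9 = 883.8 Hz.
f_beat = |892.4 − 883.8| = 8.6 Hz.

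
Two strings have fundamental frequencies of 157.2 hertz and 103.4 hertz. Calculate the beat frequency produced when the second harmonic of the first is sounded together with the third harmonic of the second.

Second harmonic of the first: 2·157.2 = 314.4 Hz.
Third harmonic of the second: 3·103.4 = 310.2 Hz.
f_beat = |314.4 − 310.2| = 4.2 Hz.

4.2 Hz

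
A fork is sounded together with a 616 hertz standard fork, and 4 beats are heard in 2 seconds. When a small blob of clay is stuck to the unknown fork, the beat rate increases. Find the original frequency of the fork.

Beat frequency = 4/2 = 2 Hz.
|f − 616| = 2, so the fork was at either 614 Hz or 618 Hz.
Adding mass to a fork lowers its frequency; the adjustment lowers the fork's frequency.
The beat rate rose, so the adjustment moved the fork further from 616 Hz — it was already below the reference.

614 Hz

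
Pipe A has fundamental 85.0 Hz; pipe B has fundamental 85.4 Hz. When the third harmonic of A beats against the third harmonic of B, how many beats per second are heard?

Third harmonic of the first: 3·85.0 = 255.0 Hz.
Third harmonic of the second: 3·85.4 = 256.2 Hz.
f_beat = |255.0 − 256.2| = 1.2 Hz.

1.2 Hz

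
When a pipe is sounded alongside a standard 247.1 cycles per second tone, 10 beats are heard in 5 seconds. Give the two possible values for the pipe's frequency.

Beat frequency = 10/5 = 2 Hz.
|f − 247.1| = 2, so f = 247.1 ± 2.

245.1 Hz or 249.1 Hz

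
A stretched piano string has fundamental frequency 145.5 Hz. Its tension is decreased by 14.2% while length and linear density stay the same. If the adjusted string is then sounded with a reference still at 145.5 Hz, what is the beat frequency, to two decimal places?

For a string, f ∝ √T, so the new frequency is 145.5·√0.858 = 134.7742 Hz.
f_beat = |134.7742 − 145.5| = 10.73 Hz.

10.73 Hz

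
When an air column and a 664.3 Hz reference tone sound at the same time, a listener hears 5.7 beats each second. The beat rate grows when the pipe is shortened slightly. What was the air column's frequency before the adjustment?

670 Hz

|f − 664.3| = 5.7, so the air column was at either 658.6 Hz or 670 Hz.
A shorter pipe has a higher fundamental; the adjustment raises the air column's frequency.
The beat rate rose, so the adjustment moved the air column further from 664.3 Hz — it was already above the reference.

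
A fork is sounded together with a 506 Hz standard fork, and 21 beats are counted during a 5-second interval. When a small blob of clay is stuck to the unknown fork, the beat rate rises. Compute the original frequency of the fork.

501.8 Hz

Beat frequency = 21/5 = 4.2 Hz.
|f − 506| = 4.2, so the fork was at either 501.8 Hz or 510.2 Hz.
Adding mass to a fork lowers its frequency; the adjustment lowers the fork's frequency.
The beat rate rose, so the adjustment moved the fork further from 506 Hz — it was already below the reference.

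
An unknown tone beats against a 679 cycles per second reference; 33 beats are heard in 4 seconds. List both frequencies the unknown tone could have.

670.75 Hz or 687.25 Hz

Beat frequency = 33/4 = 8.25 Hz.
|f − 679| = 8.25, so f = 679 ± 8.25.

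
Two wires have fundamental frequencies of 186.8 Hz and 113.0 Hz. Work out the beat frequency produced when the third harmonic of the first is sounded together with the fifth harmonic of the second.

4.6 Hz

Third harmonic of the first: 3·186.8 = 560.4 Hz.
Fifth harmonic of the second: 5·113.0 = 565.0 Hz.
f_beat = |560.4 − 565.0| = 4.6 Hz.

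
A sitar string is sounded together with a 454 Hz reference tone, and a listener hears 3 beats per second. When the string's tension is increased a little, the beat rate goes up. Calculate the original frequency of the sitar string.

|f − 454| = 3, so the sitar string was at either 451 Hz or 457 Hz.
Higher tension means higher frequency; the adjustment raises the sitar string's frequency.
The beat rate rose, so the adjustment moved the sitar string further from 454 Hz — it was already above the reference.

457 Hz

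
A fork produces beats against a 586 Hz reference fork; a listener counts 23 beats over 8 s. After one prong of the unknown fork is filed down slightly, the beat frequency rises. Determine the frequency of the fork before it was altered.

Beat frequency = 23/8 = 2.875 Hz.
|f − 586| = 2.875, so the fork was at either 583.125 Hz or 588.875 Hz.
Filing a prong removes mass and raises the fork's frequency; the adjustment raises the fork's frequency.
The beat rate rose, so the adjustment moved the fork further from 586 Hz — it was already above the reference.

588.875 Hz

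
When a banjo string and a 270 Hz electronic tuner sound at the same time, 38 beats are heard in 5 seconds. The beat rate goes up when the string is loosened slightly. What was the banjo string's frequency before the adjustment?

262.4 Hz

Beat frequency = 38/5 = 7.6 Hz.
|f − 270| = 7.6, so the banjo string was at either 262.4 Hz or 277.6 Hz.
Reducing tension lowers a string's frequency; the adjustment lowers the banjo string's frequency.
The beat rate rose, so the adjustment moved the banjo string further from 270 Hz — it was already below the reference.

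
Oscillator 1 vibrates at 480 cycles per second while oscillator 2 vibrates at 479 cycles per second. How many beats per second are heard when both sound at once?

f_beat = |f₁ − f₂|.
|480 − 479| = 1 Hz.

1 Hz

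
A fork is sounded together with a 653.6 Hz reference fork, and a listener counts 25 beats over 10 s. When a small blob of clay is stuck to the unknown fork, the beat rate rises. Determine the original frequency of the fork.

Beat frequency = 25/10 = 2.5 Hz.
|f − 653.6| = 2.5, so the fork was at either 651.1 Hz or 656.1 Hz.
Adding mass to a fork lowers its frequency; the adjustment lowers the fork's frequency.
The beat rate rose, so the adjustment moved the fork further from 653.6 Hz — it was already below the reference.

651.1 Hz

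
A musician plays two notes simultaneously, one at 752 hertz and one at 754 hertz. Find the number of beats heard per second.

2 Hz

Beats arise from superposition of two nearby frequencies; the beat rate is |f₁ − f₂|.
|752 − 754| = 2 Hz.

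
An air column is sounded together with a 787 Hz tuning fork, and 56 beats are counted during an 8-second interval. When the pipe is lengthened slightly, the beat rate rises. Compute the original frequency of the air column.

Beat frequency = 56/8 = 7 Hz.
|f − 787| = 7, so the air column was at either 780 Hz or 794 Hz.
A longer pipe has a lower fundamental; the adjustment lowers the air column's frequency.
The beat rate rose, so the adjustment moved the air column further from 787 Hz — it was already below the reference.

780 Hz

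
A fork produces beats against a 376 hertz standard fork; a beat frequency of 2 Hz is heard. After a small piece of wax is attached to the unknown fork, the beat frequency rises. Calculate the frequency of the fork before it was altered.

374 Hz

|f − 376| = 2, so the fork was at either 374 Hz or 378 Hz.
Loading a fork with wax lowers its frequency; the adjustment lowers the fork's frequency.
The beat rate rose, so the adjustment moved the fork further from 376 Hz — it was already below the reference.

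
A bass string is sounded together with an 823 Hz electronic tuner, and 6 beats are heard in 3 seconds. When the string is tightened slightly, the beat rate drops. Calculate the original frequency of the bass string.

821 Hz

Beat frequency = 6/3 = 2 Hz.
|f − 823| = 2, so the bass string was at either 821 Hz or 825 Hz.
Increasing tension raises a string's frequency; the adjustment raises the bass string's frequency.
The beat rate fell, so the adjustment moved the bass string toward 823 Hz — it must have started below the reference.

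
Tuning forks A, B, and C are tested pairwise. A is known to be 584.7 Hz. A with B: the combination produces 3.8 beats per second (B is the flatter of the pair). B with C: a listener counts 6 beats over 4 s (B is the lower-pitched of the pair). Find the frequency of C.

582.4 Hz

B is below A, so f_B = 584.7 − 3.8 = 580.9 Hz.
B–C: Beat frequency = 6/4 = 1.5 Hz.
C is above B, so f_C = 580.9 + 1.5 = 582.4 Hz.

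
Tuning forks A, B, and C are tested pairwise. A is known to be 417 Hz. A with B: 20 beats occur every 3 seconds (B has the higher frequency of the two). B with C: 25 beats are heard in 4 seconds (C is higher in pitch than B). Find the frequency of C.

A–B: Beat frequency = 20/3 = 6.6667 Hz.
B is above A, so f_B = 417 + 6.6667 = 423.6667 Hz.
B–C: Beat frequency = 25/4 = 6.25 Hz.
C is above B, so f_C = 423.6667 + 6.25 = 429.9167 Hz.

429.9167 Hz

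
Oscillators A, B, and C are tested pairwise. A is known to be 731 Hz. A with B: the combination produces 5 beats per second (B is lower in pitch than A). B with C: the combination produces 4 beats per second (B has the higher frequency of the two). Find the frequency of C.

B is below A, so f_B = 731 − 5 = 726 Hz.
C is below B, so f_C = 726 − 4 = 722 Hz.

722 Hz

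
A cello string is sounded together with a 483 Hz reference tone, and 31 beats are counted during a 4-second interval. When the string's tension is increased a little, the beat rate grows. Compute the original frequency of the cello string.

Beat frequency = 31/4 = 7.75 Hz.
|f − 483| = 7.75, so the cello string was at either 475.25 Hz or 490.75 Hz.
Higher tension means higher frequency; the adjustment raises the cello string's frequency.
The beat rate rose, so the adjustment moved the cello string further from 483 Hz — it was already above the reference.

490.75 Hz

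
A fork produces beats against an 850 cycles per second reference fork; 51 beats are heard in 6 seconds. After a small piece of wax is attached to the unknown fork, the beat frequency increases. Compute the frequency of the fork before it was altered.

Beat frequency = 51/6 = 8.5 Hz.
|f − 850| = 8.5, so the fork was at either 841.5 Hz or 858.5 Hz.
Loading a fork with wax lowers its frequency; the adjustment lowers the fork's frequency.
The beat rate rose, so the adjustment moved the fork further from 850 Hz — it was already below the reference.

841.5 Hz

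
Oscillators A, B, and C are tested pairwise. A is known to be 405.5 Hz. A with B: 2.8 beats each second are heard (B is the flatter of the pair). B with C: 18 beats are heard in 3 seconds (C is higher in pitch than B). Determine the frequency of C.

408.7 Hz

B is below A, so f_B = 405.5 − 2.8 = 402.7 Hz.
B–C: Beat frequency = 18/3 = 6 Hz.
C is above B, so f_C = 402.7 + 6 = 408.7 Hz.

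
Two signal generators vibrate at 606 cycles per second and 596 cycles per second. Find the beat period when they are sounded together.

f_beat = |606 − 596| = 10 Hz.
Beat period T = 1 / f_beat = 1 / 10 s.

0.100 s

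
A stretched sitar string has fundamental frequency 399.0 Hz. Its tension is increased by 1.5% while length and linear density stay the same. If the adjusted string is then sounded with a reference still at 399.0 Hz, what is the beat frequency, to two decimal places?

For a string, f ∝ √T, so the new frequency is 399.0·√1.015 = 401.9814 Hz.
f_beat = |401.9814 − 399.0| = 2.98 Hz.

2.98 Hz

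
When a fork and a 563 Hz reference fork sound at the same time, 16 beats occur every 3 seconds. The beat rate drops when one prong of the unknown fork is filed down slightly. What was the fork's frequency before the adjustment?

557.6667 Hz

Beat frequency = 16/3 = 5.3333 Hz.
|f − 563| = 5.3333, so the fork was at either 557.6667 Hz or 568.3333 Hz.
Filing a prong removes mass and raises the fork's frequency; the adjustment raises the fork's frequency.
The beat rate fell, so the adjustment moved the fork toward 563 Hz — it must have started below the reference.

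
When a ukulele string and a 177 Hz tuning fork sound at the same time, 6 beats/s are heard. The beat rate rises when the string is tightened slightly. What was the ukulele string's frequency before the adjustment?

183 Hz

|f − 177| = 6, so the ukulele string was at either 171 Hz or 183 Hz.
Increasing tension raises a string's frequency; the adjustment raises the ukulele string's frequency.
The beat rate rose, so the adjustment moved the ukulele string further from 177 Hz — it was already above the reference.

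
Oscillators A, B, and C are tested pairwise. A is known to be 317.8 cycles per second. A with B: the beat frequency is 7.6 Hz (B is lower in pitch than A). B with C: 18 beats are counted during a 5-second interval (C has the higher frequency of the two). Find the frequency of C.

313.8 Hz

B is below A, so f_B = 317.8 − 7.6 = 310.2 Hz.
B–C: Beat frequency = 18/5 = 3.6 Hz.
C is above B, so f_C = 310.2 + 3.6 = 313.8 Hz.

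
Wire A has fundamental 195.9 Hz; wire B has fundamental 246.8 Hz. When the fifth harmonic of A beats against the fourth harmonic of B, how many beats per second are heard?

Fifth harmonic of the first: 5·195.9 = 979.5 Hz.
Fourth harmonic of the second: 4·246.8 = 987.2 Hz.
f_beat = |979.5 − 987.2| = 7.7 Hz.

7.7 Hz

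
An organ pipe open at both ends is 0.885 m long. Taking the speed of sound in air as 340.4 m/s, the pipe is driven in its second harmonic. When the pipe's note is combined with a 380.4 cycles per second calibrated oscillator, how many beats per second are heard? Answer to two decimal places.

Open pipe: f_n = n·v/(2L) = 2·340.4/(2·0.885) = 384.6328 Hz.
f_beat = |384.6328 − 380.4| = 4.23 Hz.

4.23 Hz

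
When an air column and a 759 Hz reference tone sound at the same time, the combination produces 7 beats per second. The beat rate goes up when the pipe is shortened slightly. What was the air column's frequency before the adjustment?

766 Hz

|f − 759| = 7, so the air column was at either 752 Hz or 766 Hz.
A shorter pipe has a higher fundamental; the adjustment raises the air column's frequency.
The beat rate rose, so the adjustment moved the air column further from 759 Hz — it was already above the reference.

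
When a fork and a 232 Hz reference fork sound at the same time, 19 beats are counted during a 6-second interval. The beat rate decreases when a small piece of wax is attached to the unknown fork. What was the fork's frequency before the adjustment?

Beat frequency = 19/6 = 3.1667 Hz.
|f − 232| = 3.1667, so the fork was at either 228.8333 Hz or 235.1667 Hz.
Loading a fork with wax lowers its frequency; the adjustment lowers the fork's frequency.
The beat rate fell, so the adjustment moved the fork toward 232 Hz — it must have started above the reference.

235.1667 Hz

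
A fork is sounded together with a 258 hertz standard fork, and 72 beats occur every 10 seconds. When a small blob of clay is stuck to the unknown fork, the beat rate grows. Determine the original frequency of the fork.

250.8 Hz

Beat frequency = 72/10 = 7.2 Hz.
|f − 258| = 7.2, so the fork was at either 250.8 Hz or 265.2 Hz.
Adding mass to a fork lowers its frequency; the adjustment lowers the fork's frequency.
The beat rate rose, so the adjustment moved the fork further from 258 Hz — it was already below the reference.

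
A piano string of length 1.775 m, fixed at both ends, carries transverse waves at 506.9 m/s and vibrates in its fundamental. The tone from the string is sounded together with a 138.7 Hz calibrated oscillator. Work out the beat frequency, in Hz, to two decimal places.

4.09 Hz

For a string fixed at both ends, f_n = n·v/(2L) = 1·506.9/(2·1.775) = 142.7887 Hz.
f_beat = |142.7887 − 138.7| = 4.09 Hz.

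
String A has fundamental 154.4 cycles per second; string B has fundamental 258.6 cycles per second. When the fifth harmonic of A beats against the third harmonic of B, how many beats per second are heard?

Fifth harmonic of the first: 5·154.4 = 772.0 Hz.
Third harmonic of the second: 3·258.6 = 775.8 Hz.
f_beat = |772.0 − 775.8| = 3.8 Hz.

3.8 Hz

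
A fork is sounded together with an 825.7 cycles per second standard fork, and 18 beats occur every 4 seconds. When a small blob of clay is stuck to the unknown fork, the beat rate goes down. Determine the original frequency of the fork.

Beat frequency = 18/4 = 4.5 Hz.
|f − 825.7| = 4.5, so the fork was at either 821.2 Hz or 830.2 Hz.
Adding mass to a fork lowers its frequency; the adjustment lowers the fork's frequency.
The beat rate fell, so the adjustment moved the fork toward 825.7 Hz — it must have started above the reference.

830.2 Hz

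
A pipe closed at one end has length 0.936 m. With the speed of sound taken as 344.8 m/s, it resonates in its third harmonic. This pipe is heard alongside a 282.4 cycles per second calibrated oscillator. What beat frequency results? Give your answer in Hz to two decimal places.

Closed pipe (odd harmonics): f_n = n·v/(4L) = 3·344.8/(4·0.936) = 276.2821 Hz.
f_beat = |276.2821 − 282.4| = 6.12 Hz.

6.12 Hz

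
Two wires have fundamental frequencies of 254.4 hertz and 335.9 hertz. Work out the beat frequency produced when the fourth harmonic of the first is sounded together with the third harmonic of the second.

Fourth harmonic of the first: 4·254.4 = 1017.6 Hz.
Third harmonic of the second: 3·335.9 = 1007.7 Hz.
f_beat = |1017.6 − 1007.7| = 9.9 Hz.

9.9 Hz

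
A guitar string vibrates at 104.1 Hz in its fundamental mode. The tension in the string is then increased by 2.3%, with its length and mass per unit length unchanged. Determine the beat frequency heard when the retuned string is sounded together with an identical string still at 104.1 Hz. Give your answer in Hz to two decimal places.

For a string, f ∝ √T, so the new frequency is 104.1·√1.023 = 105.2903 Hz.
f_beat = |105.2903 − 104.1| = 1.19 Hz.

1.19 Hz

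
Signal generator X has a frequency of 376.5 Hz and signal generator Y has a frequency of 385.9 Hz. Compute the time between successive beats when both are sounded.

0.106 s

f_beat = |376.5 − 385.9| = 9.4 Hz.
Beat period T = 1 / f_beat = 1 / 9.4 s.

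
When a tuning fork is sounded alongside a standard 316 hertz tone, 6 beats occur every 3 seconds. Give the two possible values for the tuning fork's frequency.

314 Hz or 318 Hz

Beat frequency = 6/3 = 2 Hz.
|f − 316| = 2, so f = 316 ± 2.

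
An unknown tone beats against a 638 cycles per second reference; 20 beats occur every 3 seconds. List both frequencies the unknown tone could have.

Beat frequency = 20/3 = 6.6667 Hz.
|f − 638| = 6.6667, so f = 638 ± 6.6667.

631.3333 Hz or 644.6667 Hz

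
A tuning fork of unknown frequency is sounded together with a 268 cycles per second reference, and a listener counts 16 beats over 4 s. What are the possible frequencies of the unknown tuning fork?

Beat frequency = 16/4 = 4 Hz.
|f − 268| = 4, so f = 268 ± 4.

264 Hz or 272 Hz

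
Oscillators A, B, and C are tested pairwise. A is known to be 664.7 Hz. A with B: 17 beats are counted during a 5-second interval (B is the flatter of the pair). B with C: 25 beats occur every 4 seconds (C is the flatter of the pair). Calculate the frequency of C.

655.05 Hz

A–B: Beat frequency = 17/5 = 3.4 Hz.
B is below A, so f_B = 664.7 − 3.4 = 661.3 Hz.
B–C: Beat frequency = 25/4 = 6.25 Hz.
C is below B, so f_C = 661.3 − 6.25 = 655.05 Hz.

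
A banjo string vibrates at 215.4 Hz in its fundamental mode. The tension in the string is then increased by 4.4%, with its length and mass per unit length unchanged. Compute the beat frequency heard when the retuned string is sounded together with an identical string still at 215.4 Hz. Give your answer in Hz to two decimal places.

4.69 Hz

For a string, f ∝ √T, so the new frequency is 215.4·√1.044 = 220.0878 Hz.
f_beat = |220.0878 − 215.4| = 4.69 Hz.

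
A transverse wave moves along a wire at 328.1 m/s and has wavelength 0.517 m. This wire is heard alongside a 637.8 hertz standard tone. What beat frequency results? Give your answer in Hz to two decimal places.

3.18 Hz

Source frequency f = v/λ = 328.1/0.517 = 634.6228 Hz.
f_beat = |634.6228 − 637.8| = 3.18 Hz.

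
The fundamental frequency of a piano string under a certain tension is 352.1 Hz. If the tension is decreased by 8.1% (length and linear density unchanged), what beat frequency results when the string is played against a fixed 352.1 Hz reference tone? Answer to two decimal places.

14.56 Hz

For a string, f ∝ √T, so the new frequency is 352.1·√0.919 = 337.5389 Hz.
f_beat = |337.5389 − 352.1| = 14.56 Hz.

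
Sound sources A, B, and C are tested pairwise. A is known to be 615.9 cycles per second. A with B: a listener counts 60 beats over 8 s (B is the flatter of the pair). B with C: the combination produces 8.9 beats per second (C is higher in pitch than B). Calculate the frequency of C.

617.3 Hz

A–B: Beat frequency = 60/8 = 7.5 Hz.
B is below A, so f_B = 615.9 − 7.5 = 608.4 Hz.
C is above B, so f_C = 608.4 + 8.9 = 617.3 Hz.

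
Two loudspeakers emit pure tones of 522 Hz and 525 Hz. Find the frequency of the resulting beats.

Beats arise from superposition of two nearby frequencies; the beat rate is |f₁ − f₂|.
|522 − 525| = 3 Hz.

3 Hz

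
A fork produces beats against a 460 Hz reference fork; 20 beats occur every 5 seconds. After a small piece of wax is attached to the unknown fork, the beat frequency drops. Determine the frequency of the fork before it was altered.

Beat frequency = 20/5 = 4 Hz.
|f − 460| = 4, so the fork was at either 456 Hz or 464 Hz.
Loading a fork with wax lowers its frequency; the adjustment lowers the fork's frequency.
The beat rate fell, so the adjustment moved the fork toward 460 Hz — it must have started above the reference.

464 Hz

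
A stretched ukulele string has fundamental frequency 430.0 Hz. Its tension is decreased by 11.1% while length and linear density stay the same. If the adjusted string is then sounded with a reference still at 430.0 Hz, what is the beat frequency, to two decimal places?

24.57 Hz

For a string, f ∝ √T, so the new frequency is 430.0·√0.889 = 405.4332 Hz.
f_beat = |405.4332 − 430.0| = 24.57 Hz.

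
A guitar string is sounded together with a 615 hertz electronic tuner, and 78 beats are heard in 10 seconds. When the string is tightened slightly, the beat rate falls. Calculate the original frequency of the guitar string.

607.2 Hz

Beat frequency = 78/10 = 7.8 Hz.
|f − 615| = 7.8, so the guitar string was at either 607.2 Hz or 622.8 Hz.
Increasing tension raises a string's frequency; the adjustment raises the guitar string's frequency.
The beat rate fell, so the adjustment moved the guitar string toward 615 Hz — it must have started below the reference.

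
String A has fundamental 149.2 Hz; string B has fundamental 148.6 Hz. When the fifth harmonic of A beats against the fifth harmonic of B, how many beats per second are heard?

3.0 Hz

Fifth harmonic of the first: 5·149.2 = 746.0 Hz.
Fifth harmonic of the second: 5·148.6 = 743.0 Hz.
f_beat = |746.0 − 743.0| = 3.0 Hz.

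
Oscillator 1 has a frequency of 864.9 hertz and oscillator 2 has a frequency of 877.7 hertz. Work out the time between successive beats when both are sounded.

f_beat = |864.9 − 877.7| = 12.8 Hz.
Beat period T = 1 / f_beat = 1 / 12.8 s.

0.078 s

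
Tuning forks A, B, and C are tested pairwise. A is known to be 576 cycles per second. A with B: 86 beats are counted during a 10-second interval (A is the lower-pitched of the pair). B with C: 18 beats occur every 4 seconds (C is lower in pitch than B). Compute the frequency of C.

580.1 Hz

A–B: Beat frequency = 86/10 = 8.6 Hz.
B is above A, so f_B = 576 + 8.6 = 584.6 Hz.
B–C: Beat frequency = 18/4 = 4.5 Hz.
C is below B, so f_C = 584.6 − 4.5 = 580.1 Hz.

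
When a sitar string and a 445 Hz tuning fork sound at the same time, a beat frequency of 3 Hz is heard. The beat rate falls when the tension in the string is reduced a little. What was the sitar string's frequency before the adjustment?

|f − 445| = 3, so the sitar string was at either 442 Hz or 448 Hz.
Lower tension means lower frequency; the adjustment lowers the sitar string's frequency.
The beat rate fell, so the adjustment moved the sitar string toward 445 Hz — it must have started above the reference.

448 Hz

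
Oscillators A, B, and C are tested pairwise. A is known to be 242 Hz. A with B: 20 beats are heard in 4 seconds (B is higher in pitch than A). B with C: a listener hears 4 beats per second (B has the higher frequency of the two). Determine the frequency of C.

243 Hz

A–B: Beat frequency = 20/4 = 5 Hz.
B is above A, so f_B = 242 + 5 = 247 Hz.
C is below B, so f_C = 247 − 4 = 243 Hz.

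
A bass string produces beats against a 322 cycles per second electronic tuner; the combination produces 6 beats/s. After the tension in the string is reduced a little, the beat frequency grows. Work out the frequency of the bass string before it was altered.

|f − 322| = 6, so the bass string was at either 316 Hz or 328 Hz.
Lower tension means lower frequency; the adjustment lowers the bass string's frequency.
The beat rate rose, so the adjustment moved the bass string further from 322 Hz — it was already below the reference.

316 Hz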